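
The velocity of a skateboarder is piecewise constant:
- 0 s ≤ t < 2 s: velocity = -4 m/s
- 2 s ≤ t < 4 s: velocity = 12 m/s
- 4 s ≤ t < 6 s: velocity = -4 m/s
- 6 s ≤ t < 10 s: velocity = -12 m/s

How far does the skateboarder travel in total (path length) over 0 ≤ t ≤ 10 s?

88 m

Total distance travelled is ∫|v| dt — sum the magnitudes of each area piece.
0–2 s: |-4| × 2 = 8 m
2–4 s: |12| × 2 = 24 m
4–6 s: |-4| × 2 = 8 m
6–10 s: |-12| × 4 = 48 m
Total distance = 88 m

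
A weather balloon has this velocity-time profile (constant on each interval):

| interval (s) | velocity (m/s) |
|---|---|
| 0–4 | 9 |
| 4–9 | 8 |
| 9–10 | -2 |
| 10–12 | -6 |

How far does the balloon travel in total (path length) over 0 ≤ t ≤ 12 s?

Distance (not displacement) is the total path length: add the absolute areas under v-t.
0–4 s: |9| × 4 = 36 m
4–9 s: |8| × 5 = 40 m
9–10 s: |-2| × 1 = 2 m
10–12 s: |-6| × 2 = 12 m
Total distance = 90 m

90 m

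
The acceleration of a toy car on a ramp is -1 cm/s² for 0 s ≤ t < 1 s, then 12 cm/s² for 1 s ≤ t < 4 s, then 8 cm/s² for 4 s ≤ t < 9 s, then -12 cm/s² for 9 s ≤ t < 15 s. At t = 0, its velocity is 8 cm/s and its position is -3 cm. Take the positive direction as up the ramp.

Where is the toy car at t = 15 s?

On each constant-a segment, Δv = aΔt and Δx = v₀Δt + ½aΔt²; chain segment to segment.
0–1 s: v starts 8 cm/s; Δx = 8·1 + ½·-1·1² = 7.5 cm; v ends 7 cm/s.
1–4 s: v starts 7 cm/s; Δx = 7·3 + ½·12·3² = 75 cm; v ends 43 cm/s.
4–9 s: v starts 43 cm/s; Δx = 43·5 + ½·8·5² = 315 cm; v ends 83 cm/s.
9–15 s: v starts 83 cm/s; Δx = 83·6 + ½·-12·6² = 282 cm; v ends 11 cm/s.
x(15) = -3 + Σ Δx = 676.5 cm.

676.5 cm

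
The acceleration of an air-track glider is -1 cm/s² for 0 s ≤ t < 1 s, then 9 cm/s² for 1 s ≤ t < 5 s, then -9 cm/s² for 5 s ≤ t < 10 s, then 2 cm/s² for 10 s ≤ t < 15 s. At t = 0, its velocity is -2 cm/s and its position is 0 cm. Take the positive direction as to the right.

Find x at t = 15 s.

On each constant-a segment, Δv = aΔt and Δx = v₀Δt + ½aΔt²; chain segment to segment.
0–1 s: v starts -2 cm/s; Δx = -2·1 + ½·-1·1² = -2.5 cm; v ends -3 cm/s.
1–5 s: v starts -3 cm/s; Δx = -3·4 + ½·9·4² = 60 cm; v ends 33 cm/s.
5–10 s: v starts 33 cm/s; Δx = 33·5 + ½·-9·5² = 52.5 cm; v ends -12 cm/s.
10–15 s: v starts -12 cm/s; Δx = -12·5 + ½·2·5² = -35 cm; v ends -2 cm/s.
x(15) = 0 + Σ Δx = 75 cm.

75 cm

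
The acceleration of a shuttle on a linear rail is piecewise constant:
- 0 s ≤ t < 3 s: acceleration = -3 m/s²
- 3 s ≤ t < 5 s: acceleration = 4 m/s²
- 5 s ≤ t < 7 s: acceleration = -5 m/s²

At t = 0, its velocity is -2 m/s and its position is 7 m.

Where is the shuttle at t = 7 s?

-42.5 m

On each constant-a segment, Δv = aΔt and Δx = v₀Δt + ½aΔt²; chain segment to segment.
0–3 s: v starts -2 m/s; Δx = -2·3 + ½·-3·3² = -19.5 m; v ends -11 m/s.
3–5 s: v starts -11 m/s; Δx = -11·2 + ½·4·2² = -14 m; v ends -3 m/s.
5–7 s: v starts -3 m/s; Δx = -3·2 + ½·-5·2² = -16 m; v ends -13 m/s.
x(7) = 7 + Σ Δx = -42.5 m.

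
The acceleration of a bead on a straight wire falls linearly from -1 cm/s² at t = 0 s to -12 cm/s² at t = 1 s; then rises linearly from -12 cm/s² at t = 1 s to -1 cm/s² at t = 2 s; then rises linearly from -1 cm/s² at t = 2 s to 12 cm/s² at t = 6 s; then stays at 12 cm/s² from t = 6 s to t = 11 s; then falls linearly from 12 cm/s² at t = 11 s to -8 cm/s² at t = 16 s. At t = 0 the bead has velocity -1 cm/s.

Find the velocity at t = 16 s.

Δv equals the area under the a-t graph; then v = v₀ + Δv.
0–1 s: ½(-1 + -12)(1) = -6.5 cm/s
1–2 s: ½(-12 + -1)(1) = -6.5 cm/s
2–6 s: ½(-1 + 12)(4) = 22 cm/s
6–11 s: 12 × 5 = 60 cm/s
11–16 s: ½(12 + -8)(5) = 10 cm/s
Δv = 79 cm/s, so v(16) = -1 + (79) = 78 cm/s.

78 cm/s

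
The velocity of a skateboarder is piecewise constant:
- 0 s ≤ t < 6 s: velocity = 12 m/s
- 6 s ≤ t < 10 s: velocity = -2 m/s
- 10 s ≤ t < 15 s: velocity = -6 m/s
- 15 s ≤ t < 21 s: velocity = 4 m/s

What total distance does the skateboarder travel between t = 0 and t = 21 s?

134 m

Distance (not displacement) is the total path length: add the absolute areas under v-t.
0–6 s: |12| × 6 = 72 m
6–10 s: |-2| × 4 = 8 m
10–15 s: |-6| × 5 = 30 m
15–21 s: |4| × 6 = 24 m
Total distance = 134 m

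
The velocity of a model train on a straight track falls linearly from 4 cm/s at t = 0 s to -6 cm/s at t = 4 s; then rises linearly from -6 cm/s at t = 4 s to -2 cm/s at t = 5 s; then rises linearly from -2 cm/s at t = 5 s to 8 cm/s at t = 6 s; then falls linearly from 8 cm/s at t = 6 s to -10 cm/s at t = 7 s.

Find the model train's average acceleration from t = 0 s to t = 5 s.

Average acceleration = Δv/Δt = (-2 − 4)/(5 − 0) = -1.2 cm/s².

-1.2 cm/s²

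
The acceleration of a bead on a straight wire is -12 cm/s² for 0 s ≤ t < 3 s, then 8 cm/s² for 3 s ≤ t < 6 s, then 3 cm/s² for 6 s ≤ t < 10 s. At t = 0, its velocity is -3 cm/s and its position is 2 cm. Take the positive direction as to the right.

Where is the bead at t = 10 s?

-178 cm

On each constant-a segment, Δv = aΔt and Δx = v₀Δt + ½aΔt²; chain segment to segment.
0–3 s: v starts -3 cm/s; Δx = -3·3 + ½·-12·3² = -63 cm; v ends -39 cm/s.
3–6 s: v starts -39 cm/s; Δx = -39·3 + ½·8·3² = -81 cm; v ends -15 cm/s.
6–10 s: v starts -15 cm/s; Δx = -15·4 + ½·3·4² = -36 cm; v ends -3 cm/s.
x(10) = 2 + Σ Δx = -178 cm.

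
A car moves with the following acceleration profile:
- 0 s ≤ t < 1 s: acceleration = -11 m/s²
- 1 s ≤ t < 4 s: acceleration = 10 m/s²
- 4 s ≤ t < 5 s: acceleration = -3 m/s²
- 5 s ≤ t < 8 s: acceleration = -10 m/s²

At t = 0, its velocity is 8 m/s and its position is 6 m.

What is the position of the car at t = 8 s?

97 m

On each constant-a segment, Δv = aΔt and Δx = v₀Δt + ½aΔt²; chain segment to segment.
0–1 s: v starts 8 m/s; Δx = 8·1 + ½·-11·1² = 2.5 m; v ends -3 m/s.
1–4 s: v starts -3 m/s; Δx = -3·3 + ½·10·3² = 36 m; v ends 27 m/s.
4–5 s: v starts 27 m/s; Δx = 27·1 + ½·-3·1² = 25.5 m; v ends 24 m/s.
5–8 s: v starts 24 m/s; Δx = 24·3 + ½·-10·3² = 27 m; v ends -6 m/s.
x(8) = 6 + Σ Δx = 97 m.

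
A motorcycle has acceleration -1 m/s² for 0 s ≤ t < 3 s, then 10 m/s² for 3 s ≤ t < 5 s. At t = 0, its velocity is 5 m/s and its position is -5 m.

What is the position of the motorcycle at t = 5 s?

29.5 m

On each constant-a segment, Δv = aΔt and Δx = v₀Δt + ½aΔt²; chain segment to segment.
0–3 s: v starts 5 m/s; Δx = 5·3 + ½·-1·3² = 10.5 m; v ends 2 m/s.
3–5 s: v starts 2 m/s; Δx = 2·2 + ½·10·2² = 24 m; v ends 22 m/s.
x(5) = -5 + Σ Δx = 29.5 m.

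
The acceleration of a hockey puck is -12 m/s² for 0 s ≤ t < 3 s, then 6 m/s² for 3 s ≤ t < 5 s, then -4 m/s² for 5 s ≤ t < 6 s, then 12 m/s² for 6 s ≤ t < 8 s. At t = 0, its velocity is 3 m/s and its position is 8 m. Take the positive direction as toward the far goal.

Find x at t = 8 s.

On each constant-a segment, Δv = aΔt and Δx = v₀Δt + ½aΔt²; chain segment to segment.
0–3 s: v starts 3 m/s; Δx = 3·3 + ½·-12·3² = -45 m; v ends -33 m/s.
3–5 s: v starts -33 m/s; Δx = -33·2 + ½·6·2² = -54 m; v ends -21 m/s.
5–6 s: v starts -21 m/s; Δx = -21·1 + ½·-4·1² = -23 m; v ends -25 m/s.
6–8 s: v starts -25 m/s; Δx = -25·2 + ½·12·2² = -26 m; v ends -1 m/s.
x(8) = 8 + Σ Δx = -140 m.

-140 m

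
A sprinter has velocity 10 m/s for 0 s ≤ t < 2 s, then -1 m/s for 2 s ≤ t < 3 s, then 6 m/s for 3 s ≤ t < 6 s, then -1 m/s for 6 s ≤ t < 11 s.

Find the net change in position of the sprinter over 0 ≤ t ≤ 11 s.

32 m

Displacement is the signed area under the v-t curve.
0–2 s: 10 × 2 = 20 m
2–3 s: -1 × 1 = -1 m
3–6 s: 6 × 3 = 18 m
6–11 s: -1 × 5 = -5 m
Net displacement = 32 m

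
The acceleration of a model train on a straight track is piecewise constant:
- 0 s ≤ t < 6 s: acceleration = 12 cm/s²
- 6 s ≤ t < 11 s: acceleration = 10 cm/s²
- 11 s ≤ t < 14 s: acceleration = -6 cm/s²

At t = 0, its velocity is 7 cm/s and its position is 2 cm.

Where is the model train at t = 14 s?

On each constant-a segment, Δv = aΔt and Δx = v₀Δt + ½aΔt²; chain segment to segment.
0–6 s: v starts 7 cm/s; Δx = 7·6 + ½·12·6² = 258 cm; v ends 79 cm/s.
6–11 s: v starts 79 cm/s; Δx = 79·5 + ½·10·5² = 520 cm; v ends 129 cm/s.
11–14 s: v starts 129 cm/s; Δx = 129·3 + ½·-6·3² = 360 cm; v ends 111 cm/s.
x(14) = 2 + Σ Δx = 1140 cm.

1140 cm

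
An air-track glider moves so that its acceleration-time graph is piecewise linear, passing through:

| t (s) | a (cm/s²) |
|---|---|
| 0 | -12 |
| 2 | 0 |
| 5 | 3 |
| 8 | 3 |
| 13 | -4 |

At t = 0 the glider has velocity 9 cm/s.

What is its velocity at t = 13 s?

Δv equals the area under the a-t graph; then v = v₀ + Δv.
0–2 s: ½(-12 + 0)(2) = -12 cm/s
2–5 s: ½(0 + 3)(3) = 4.5 cm/s
5–8 s: 3 × 3 = 9 cm/s
8–13 s: ½(3 + -4)(5) = -2.5 cm/s
Δv = -1 cm/s, so v(13) = 9 + (-1) = 8 cm/s.

8 cm/s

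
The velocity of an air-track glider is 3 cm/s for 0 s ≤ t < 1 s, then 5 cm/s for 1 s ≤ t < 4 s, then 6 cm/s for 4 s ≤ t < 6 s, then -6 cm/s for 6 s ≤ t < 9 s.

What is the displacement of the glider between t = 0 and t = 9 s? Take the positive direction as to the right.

12 cm

Displacement is the signed area under the v-t curve.
0–1 s: 3 × 1 = 3 cm
1–4 s: 5 × 3 = 15 cm
4–6 s: 6 × 2 = 12 cm
6–9 s: -6 × 3 = -18 cm
Net displacement = 12 cm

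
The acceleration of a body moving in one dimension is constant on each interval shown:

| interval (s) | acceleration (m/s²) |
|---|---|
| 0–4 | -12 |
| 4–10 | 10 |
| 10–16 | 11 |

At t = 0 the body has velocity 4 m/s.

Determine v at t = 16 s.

Δv equals the area under the a-t graph; then v = v₀ + Δv.
0–4 s: -12 × 4 = -48 m/s
4–10 s: 10 × 6 = 60 m/s
10–16 s: 11 × 6 = 66 m/s
Δv = 78 m/s, so v(16) = 4 + (78) = 82 m/s.

82 m/s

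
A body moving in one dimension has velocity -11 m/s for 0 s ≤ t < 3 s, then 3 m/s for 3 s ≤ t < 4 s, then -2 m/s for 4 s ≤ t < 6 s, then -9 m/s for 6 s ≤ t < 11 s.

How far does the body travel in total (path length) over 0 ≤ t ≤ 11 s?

Total distance travelled is ∫|v| dt — sum the magnitudes of each area piece.
0–3 s: |-11| × 3 = 33 m
3–4 s: |3| × 1 = 3 m
4–6 s: |-2| × 2 = 4 m
6–11 s: |-9| × 5 = 45 m
Total distance = 85 m

85 m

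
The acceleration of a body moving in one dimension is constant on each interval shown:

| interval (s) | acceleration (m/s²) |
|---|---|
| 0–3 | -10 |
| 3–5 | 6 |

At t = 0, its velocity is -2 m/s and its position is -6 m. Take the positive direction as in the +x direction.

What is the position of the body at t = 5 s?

-109 m

On each constant-a segment, Δv = aΔt and Δx = v₀Δt + ½aΔt²; chain segment to segment.
0–3 s: v starts -2 m/s; Δx = -2·3 + ½·-10·3² = -51 m; v ends -32 m/s.
3–5 s: v starts -32 m/s; Δx = -32·2 + ½·6·2² = -52 m; v ends -20 m/s.
x(5) = -6 + Σ Δx = -109 m.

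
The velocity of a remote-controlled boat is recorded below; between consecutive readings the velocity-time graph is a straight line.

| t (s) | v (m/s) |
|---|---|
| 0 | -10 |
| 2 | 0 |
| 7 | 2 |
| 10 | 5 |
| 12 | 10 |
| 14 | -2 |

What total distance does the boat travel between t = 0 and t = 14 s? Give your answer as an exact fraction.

Distance (not displacement) is the total path length: add the absolute areas under v-t.
0–2 s: |½(-10 + 0)(2)| = 10 m
2–7 s: |½(0 + 2)(5)| = 5 m
7–10 s: |½(2 + 5)(3)| = 10.5 m
10–12 s: |½(5 + 10)(2)| = 15 m
12–14 s: v = 0 at t = 41/3 s; triangle areas 25/3 + 1/3 = 26/3 m
Total distance = 295/6 m

295/6 m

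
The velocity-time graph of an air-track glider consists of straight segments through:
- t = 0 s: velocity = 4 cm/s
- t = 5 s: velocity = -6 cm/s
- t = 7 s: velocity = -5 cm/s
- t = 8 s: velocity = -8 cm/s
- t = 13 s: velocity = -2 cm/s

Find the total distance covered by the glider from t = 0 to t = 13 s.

Total distance travelled is ∫|v| dt — sum the magnitudes of each area piece.
0–5 s: v = 0 at t = 2 s; triangle areas 4 + 9 = 13 cm
5–7 s: |½(-6 + -5)(2)| = 11 cm
7–8 s: |½(-5 + -8)(1)| = 6.5 cm
8–13 s: |½(-8 + -2)(5)| = 25 cm
Total distance = 55.5 cm

55.5 cm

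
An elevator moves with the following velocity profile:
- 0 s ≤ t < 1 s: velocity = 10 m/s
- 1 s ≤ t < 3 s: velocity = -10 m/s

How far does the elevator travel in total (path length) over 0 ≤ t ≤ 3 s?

30 m

Total distance travelled is ∫|v| dt — sum the magnitudes of each area piece.
0–1 s: |10| × 1 = 10 m
1–3 s: |-10| × 2 = 20 m
Total distance = 30 m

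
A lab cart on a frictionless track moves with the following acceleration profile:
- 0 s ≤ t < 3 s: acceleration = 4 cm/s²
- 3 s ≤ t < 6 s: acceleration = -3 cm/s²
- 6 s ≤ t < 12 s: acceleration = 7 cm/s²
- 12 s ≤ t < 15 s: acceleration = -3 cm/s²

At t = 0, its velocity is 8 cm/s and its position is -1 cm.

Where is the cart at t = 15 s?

On each constant-a segment, Δv = aΔt and Δx = v₀Δt + ½aΔt²; chain segment to segment.
0–3 s: v starts 8 cm/s; Δx = 8·3 + ½·4·3² = 42 cm; v ends 20 cm/s.
3–6 s: v starts 20 cm/s; Δx = 20·3 + ½·-3·3² = 46.5 cm; v ends 11 cm/s.
6–12 s: v starts 11 cm/s; Δx = 11·6 + ½·7·6² = 192 cm; v ends 53 cm/s.
12–15 s: v starts 53 cm/s; Δx = 53·3 + ½·-3·3² = 145.5 cm; v ends 44 cm/s.
x(15) = -1 + Σ Δx = 425 cm.

425 cm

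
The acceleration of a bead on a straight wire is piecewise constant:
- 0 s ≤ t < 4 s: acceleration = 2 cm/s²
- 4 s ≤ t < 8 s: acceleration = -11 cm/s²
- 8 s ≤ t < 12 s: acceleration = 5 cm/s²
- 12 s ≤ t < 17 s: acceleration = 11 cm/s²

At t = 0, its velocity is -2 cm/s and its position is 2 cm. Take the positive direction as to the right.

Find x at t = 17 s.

-118.5 cm

On each constant-a segment, Δv = aΔt and Δx = v₀Δt + ½aΔt²; chain segment to segment.
0–4 s: v starts -2 cm/s; Δx = -2·4 + ½·2·4² = 8 cm; v ends 6 cm/s.
4–8 s: v starts 6 cm/s; Δx = 6·4 + ½·-11·4² = -64 cm; v ends -38 cm/s.
8–12 s: v starts -38 cm/s; Δx = -38·4 + ½·5·4² = -112 cm; v ends -18 cm/s.
12–17 s: v starts -18 cm/s; Δx = -18·5 + ½·11·5² = 47.5 cm; v ends 37 cm/s.
x(17) = 2 + Σ Δx = -118.5 cm.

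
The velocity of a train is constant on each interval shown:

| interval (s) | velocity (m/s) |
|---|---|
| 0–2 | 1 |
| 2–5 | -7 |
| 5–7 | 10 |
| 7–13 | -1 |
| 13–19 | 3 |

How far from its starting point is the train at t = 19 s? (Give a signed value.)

13 m

Net displacement equals the area under the velocity-time graph (areas below the axis count negative).
0–2 s: 1 × 2 = 2 m
2–5 s: -7 × 3 = -21 m
5–7 s: 10 × 2 = 20 m
7–13 s: -1 × 6 = -6 m
13–19 s: 3 × 6 = 18 m
Net displacement = 13 m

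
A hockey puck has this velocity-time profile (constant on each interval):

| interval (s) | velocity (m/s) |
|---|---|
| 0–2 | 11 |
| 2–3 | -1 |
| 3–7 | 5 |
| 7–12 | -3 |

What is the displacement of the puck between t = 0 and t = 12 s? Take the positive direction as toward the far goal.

Displacement is the signed area under the v-t curve.
0–2 s: 11 × 2 = 22 m
2–3 s: -1 × 1 = -1 m
3–7 s: 5 × 4 = 20 m
7–12 s: -3 × 5 = -15 m
Net displacement = 26 m

26 m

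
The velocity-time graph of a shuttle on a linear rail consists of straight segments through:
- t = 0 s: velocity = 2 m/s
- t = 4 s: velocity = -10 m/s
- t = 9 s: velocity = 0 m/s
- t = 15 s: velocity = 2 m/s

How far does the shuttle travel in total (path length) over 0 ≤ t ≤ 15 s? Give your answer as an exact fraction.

145/3 m

Distance (not displacement) is the total path length: add the absolute areas under v-t.
0–4 s: v = 0 at t = 2/3 s; triangle areas 2/3 + 50/3 = 52/3 m
4–9 s: |½(-10 + 0)(5)| = 25 m
9–15 s: |½(0 + 2)(6)| = 6 m
Total distance = 145/3 m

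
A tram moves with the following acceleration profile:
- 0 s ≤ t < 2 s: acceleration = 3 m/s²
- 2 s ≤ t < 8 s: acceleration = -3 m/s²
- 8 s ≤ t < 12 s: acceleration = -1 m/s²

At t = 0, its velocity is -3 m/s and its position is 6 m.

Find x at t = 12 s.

-98 m

On each constant-a segment, Δv = aΔt and Δx = v₀Δt + ½aΔt²; chain segment to segment.
0–2 s: v starts -3 m/s; Δx = -3·2 + ½·3·2² = 0 m; v ends 3 m/s.
2–8 s: v starts 3 m/s; Δx = 3·6 + ½·-3·6² = -36 m; v ends -15 m/s.
8–12 s: v starts -15 m/s; Δx = -15·4 + ½·-1·4² = -68 m; v ends -19 m/s.
x(12) = 6 + Σ Δx = -98 m.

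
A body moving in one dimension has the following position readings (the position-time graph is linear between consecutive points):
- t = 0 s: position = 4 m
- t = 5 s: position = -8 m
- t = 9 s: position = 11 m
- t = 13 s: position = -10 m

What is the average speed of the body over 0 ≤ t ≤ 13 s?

Average speed = (total path length)/(elapsed time); on a piecewise-linear x-t graph the path length is Σ|Δx|.
0–5 s: |Δx| = |-8 − 4| = 12 m
5–9 s: |Δx| = |11 − -8| = 19 m
9–13 s: |Δx| = |-10 − 11| = 21 m
Total path = 52 m; average speed = 52/13 = 4 m/s.

4 m/s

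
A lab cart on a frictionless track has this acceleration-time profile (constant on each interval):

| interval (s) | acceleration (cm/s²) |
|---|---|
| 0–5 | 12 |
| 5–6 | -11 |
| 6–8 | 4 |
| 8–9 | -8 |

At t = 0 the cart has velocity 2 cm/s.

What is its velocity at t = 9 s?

Δv equals the area under the a-t graph; then v = v₀ + Δv.
0–5 s: 12 × 5 = 60 cm/s
5–6 s: -11 × 1 = -11 cm/s
6–8 s: 4 × 2 = 8 cm/s
8–9 s: -8 × 1 = -8 cm/s
Δv = 49 cm/s, so v(9) = 2 + (49) = 51 cm/s.

51 cm/s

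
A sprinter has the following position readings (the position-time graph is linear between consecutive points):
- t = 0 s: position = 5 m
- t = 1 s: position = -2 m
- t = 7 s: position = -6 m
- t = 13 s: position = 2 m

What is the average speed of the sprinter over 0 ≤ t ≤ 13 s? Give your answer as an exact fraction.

19/13 m/s

Average speed = (total path length)/(elapsed time); on a piecewise-linear x-t graph the path length is Σ|Δx|.
0–1 s: |Δx| = |-2 − 5| = 7 m
1–7 s: |Δx| = |-6 − -2| = 4 m
7–13 s: |Δx| = |2 − -6| = 8 m
Total path = 19 m; average speed = 19/13 = 19/13 m/s.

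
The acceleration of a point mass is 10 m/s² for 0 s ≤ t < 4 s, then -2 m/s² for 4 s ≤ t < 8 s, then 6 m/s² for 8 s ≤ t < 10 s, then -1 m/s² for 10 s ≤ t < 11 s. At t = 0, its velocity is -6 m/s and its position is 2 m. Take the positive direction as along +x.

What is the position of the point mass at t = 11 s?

On each constant-a segment, Δv = aΔt and Δx = v₀Δt + ½aΔt²; chain segment to segment.
0–4 s: v starts -6 m/s; Δx = -6·4 + ½·10·4² = 56 m; v ends 34 m/s.
4–8 s: v starts 34 m/s; Δx = 34·4 + ½·-2·4² = 120 m; v ends 26 m/s.
8–10 s: v starts 26 m/s; Δx = 26·2 + ½·6·2² = 64 m; v ends 38 m/s.
10–11 s: v starts 38 m/s; Δx = 38·1 + ½·-1·1² = 37.5 m; v ends 37 m/s.
x(11) = 2 + Σ Δx = 279.5 m.

279.5 m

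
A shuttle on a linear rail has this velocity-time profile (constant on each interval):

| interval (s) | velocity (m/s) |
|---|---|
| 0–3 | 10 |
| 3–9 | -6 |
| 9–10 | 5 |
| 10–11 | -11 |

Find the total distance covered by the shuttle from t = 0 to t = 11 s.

Total distance travelled is ∫|v| dt — sum the magnitudes of each area piece.
0–3 s: |10| × 3 = 30 m
3–9 s: |-6| × 6 = 36 m
9–10 s: |5| × 1 = 5 m
10–11 s: |-11| × 1 = 11 m
Total distance = 82 m

82 m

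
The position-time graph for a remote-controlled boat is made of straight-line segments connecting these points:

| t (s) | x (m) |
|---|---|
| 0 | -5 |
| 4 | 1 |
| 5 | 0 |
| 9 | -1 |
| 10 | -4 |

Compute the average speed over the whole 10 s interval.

1.1 m/s

Average speed = (total path length)/(elapsed time); on a piecewise-linear x-t graph the path length is Σ|Δx|.
0–4 s: |Δx| = |1 − -5| = 6 m
4–5 s: |Δx| = |0 − 1| = 1 m
5–9 s: |Δx| = |-1 − 0| = 1 m
9–10 s: |Δx| = |-4 − -1| = 3 m
Total path = 11 m; average speed = 11/10 = 1.1 m/s.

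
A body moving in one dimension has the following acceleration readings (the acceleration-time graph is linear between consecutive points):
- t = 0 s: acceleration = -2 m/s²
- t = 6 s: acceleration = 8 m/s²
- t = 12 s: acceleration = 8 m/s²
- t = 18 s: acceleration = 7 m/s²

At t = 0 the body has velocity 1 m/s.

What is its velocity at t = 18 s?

112 m/s

Δv equals the area under the a-t graph; then v = v₀ + Δv.
0–6 s: ½(-2 + 8)(6) = 18 m/s
6–12 s: 8 × 6 = 48 m/s
12–18 s: ½(8 + 7)(6) = 45 m/s
Δv = 111 m/s, so v(18) = 1 + (111) = 112 m/s.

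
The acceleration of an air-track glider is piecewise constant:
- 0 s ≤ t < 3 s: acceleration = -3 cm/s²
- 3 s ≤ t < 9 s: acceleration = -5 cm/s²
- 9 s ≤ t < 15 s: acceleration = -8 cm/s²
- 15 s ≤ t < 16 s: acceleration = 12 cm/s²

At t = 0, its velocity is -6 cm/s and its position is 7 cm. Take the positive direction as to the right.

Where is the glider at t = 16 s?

On each constant-a segment, Δv = aΔt and Δx = v₀Δt + ½aΔt²; chain segment to segment.
0–3 s: v starts -6 cm/s; Δx = -6·3 + ½·-3·3² = -31.5 cm; v ends -15 cm/s.
3–9 s: v starts -15 cm/s; Δx = -15·6 + ½·-5·6² = -180 cm; v ends -45 cm/s.
9–15 s: v starts -45 cm/s; Δx = -45·6 + ½·-8·6² = -414 cm; v ends -93 cm/s.
15–16 s: v starts -93 cm/s; Δx = -93·1 + ½·12·1² = -87 cm; v ends -81 cm/s.
x(16) = 7 + Σ Δx = -705.5 cm.

-705.5 cm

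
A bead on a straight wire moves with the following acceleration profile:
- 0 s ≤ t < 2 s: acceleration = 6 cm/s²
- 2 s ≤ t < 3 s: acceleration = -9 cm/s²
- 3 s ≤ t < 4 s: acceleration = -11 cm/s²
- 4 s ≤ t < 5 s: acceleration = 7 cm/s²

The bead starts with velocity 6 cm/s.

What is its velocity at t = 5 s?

Δv equals the area under the a-t graph; then v = v₀ + Δv.
0–2 s: 6 × 2 = 12 cm/s
2–3 s: -9 × 1 = -9 cm/s
3–4 s: -11 × 1 = -11 cm/s
4–5 s: 7 × 1 = 7 cm/s
Δv = -1 cm/s, so v(5) = 6 + (-1) = 5 cm/s.

5 cm/s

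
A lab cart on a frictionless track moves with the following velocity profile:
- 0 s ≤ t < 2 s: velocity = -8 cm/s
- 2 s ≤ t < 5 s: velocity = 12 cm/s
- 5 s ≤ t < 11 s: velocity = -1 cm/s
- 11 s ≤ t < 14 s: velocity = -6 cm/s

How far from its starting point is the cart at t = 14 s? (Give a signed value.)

Net displacement equals the area under the velocity-time graph (areas below the axis count negative).
0–2 s: -8 × 2 = -16 cm
2–5 s: 12 × 3 = 36 cm
5–11 s: -1 × 6 = -6 cm
11–14 s: -6 × 3 = -18 cm
Net displacement = -4 cm

-4 cm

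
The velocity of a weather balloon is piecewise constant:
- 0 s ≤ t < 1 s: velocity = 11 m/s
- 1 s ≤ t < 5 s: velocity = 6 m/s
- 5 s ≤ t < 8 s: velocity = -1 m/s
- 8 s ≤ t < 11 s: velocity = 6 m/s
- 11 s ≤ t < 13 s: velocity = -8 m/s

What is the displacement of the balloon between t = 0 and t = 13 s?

Net displacement equals the area under the velocity-time graph (areas below the axis count negative).
0–1 s: 11 × 1 = 11 m
1–5 s: 6 × 4 = 24 m
5–8 s: -1 × 3 = -3 m
8–11 s: 6 × 3 = 18 m
11–13 s: -8 × 2 = -16 m
Net displacement = 34 m

34 m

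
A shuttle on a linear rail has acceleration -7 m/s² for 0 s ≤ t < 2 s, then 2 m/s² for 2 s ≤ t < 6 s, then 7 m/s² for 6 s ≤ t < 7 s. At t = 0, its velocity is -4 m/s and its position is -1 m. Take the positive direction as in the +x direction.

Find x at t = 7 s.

-85.5 m

On each constant-a segment, Δv = aΔt and Δx = v₀Δt + ½aΔt²; chain segment to segment.
0–2 s: v starts -4 m/s; Δx = -4·2 + ½·-7·2² = -22 m; v ends -18 m/s.
2–6 s: v starts -18 m/s; Δx = -18·4 + ½·2·4² = -56 m; v ends -10 m/s.
6–7 s: v starts -10 m/s; Δx = -10·1 + ½·7·1² = -6.5 m; v ends -3 m/s.
x(7) = -1 + Σ Δx = -85.5 m.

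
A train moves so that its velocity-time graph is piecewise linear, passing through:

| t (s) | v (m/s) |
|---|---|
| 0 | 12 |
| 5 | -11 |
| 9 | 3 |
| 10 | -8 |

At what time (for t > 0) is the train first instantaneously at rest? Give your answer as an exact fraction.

v changes sign on 0–5 s (from 12 to -11); the graph is linear there, so v = 0 at t = 0 + (-12)·(5 − 0)/(-11 − 12) = 60/23 s.

t = 60/23 s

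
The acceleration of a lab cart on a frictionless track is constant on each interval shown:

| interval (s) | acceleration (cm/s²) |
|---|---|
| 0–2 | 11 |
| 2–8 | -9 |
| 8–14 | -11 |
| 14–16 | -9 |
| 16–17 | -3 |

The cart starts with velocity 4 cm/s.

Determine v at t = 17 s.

Δv equals the area under the a-t graph; then v = v₀ + Δv.
0–2 s: 11 × 2 = 22 cm/s
2–8 s: -9 × 6 = -54 cm/s
8–14 s: -11 × 6 = -66 cm/s
14–16 s: -9 × 2 = -18 cm/s
16–17 s: -3 × 1 = -3 cm/s
Δv = -119 cm/s, so v(17) = 4 + (-119) = -115 cm/s.

-115 cm/s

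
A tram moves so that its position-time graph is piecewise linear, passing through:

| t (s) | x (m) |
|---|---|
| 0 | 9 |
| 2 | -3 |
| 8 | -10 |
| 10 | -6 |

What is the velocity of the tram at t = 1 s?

Velocity is the slope of the x-t graph on 0–2 s: (-3 − 9)/(2 − 0) = -6 m/s.

-6 m/s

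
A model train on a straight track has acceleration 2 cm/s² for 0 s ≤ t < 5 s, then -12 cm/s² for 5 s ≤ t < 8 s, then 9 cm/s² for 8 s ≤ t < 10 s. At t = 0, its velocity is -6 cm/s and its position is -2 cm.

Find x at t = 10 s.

On each constant-a segment, Δv = aΔt and Δx = v₀Δt + ½aΔt²; chain segment to segment.
0–5 s: v starts -6 cm/s; Δx = -6·5 + ½·2·5² = -5 cm; v ends 4 cm/s.
5–8 s: v starts 4 cm/s; Δx = 4·3 + ½·-12·3² = -42 cm; v ends -32 cm/s.
8–10 s: v starts -32 cm/s; Δx = -32·2 + ½·9·2² = -46 cm; v ends -14 cm/s.
x(10) = -2 + Σ Δx = -95 cm.

-95 cm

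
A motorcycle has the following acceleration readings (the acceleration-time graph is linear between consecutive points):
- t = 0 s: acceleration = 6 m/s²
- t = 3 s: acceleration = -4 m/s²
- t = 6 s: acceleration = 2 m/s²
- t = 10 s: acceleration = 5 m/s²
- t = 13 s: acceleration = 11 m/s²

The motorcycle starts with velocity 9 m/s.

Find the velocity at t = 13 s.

47 m/s

Δv equals the area under the a-t graph; then v = v₀ + Δv.
0–3 s: ½(6 + -4)(3) = 3 m/s
3–6 s: ½(-4 + 2)(3) = -3 m/s
6–10 s: ½(2 + 5)(4) = 14 m/s
10–13 s: ½(5 + 11)(3) = 24 m/s
Δv = 38 m/s, so v(13) = 9 + (38) = 47 m/s.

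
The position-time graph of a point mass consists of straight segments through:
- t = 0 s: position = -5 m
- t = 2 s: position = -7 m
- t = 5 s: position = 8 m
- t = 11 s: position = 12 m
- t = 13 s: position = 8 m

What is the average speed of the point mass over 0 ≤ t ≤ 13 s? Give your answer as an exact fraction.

25/13 m/s

Average speed = (total path length)/(elapsed time); on a piecewise-linear x-t graph the path length is Σ|Δx|.
0–2 s: |Δx| = |-7 − -5| = 2 m
2–5 s: |Δx| = |8 − -7| = 15 m
5–11 s: |Δx| = |12 − 8| = 4 m
11–13 s: |Δx| = |8 − 12| = 4 m
Total path = 25 m; average speed = 25/13 = 25/13 m/s.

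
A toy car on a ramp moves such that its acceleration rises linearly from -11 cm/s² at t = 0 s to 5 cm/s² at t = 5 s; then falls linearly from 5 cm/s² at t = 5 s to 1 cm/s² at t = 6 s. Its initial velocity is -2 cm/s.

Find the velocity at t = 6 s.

Δv equals the area under the a-t graph; then v = v₀ + Δv.
0–5 s: ½(-11 + 5)(5) = -15 cm/s
5–6 s: ½(5 + 1)(1) = 3 cm/s
Δv = -12 cm/s, so v(6) = -2 + (-12) = -14 cm/s.

-14 cm/s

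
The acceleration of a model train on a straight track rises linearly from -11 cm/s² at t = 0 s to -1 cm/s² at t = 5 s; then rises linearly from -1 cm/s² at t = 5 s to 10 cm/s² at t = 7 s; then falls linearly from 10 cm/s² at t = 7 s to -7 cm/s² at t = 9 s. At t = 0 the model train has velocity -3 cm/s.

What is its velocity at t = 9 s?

Δv equals the area under the a-t graph; then v = v₀ + Δv.
0–5 s: ½(-11 + -1)(5) = -30 cm/s
5–7 s: ½(-1 + 10)(2) = 9 cm/s
7–9 s: ½(10 + -7)(2) = 3 cm/s
Δv = -18 cm/s, so v(9) = -3 + (-18) = -21 cm/s.

-21 cm/s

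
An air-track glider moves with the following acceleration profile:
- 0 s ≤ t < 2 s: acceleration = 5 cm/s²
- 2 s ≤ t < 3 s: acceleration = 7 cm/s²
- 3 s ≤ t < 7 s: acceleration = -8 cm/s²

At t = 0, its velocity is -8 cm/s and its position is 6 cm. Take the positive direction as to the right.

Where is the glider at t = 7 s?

On each constant-a segment, Δv = aΔt and Δx = v₀Δt + ½aΔt²; chain segment to segment.
0–2 s: v starts -8 cm/s; Δx = -8·2 + ½·5·2² = -6 cm; v ends 2 cm/s.
2–3 s: v starts 2 cm/s; Δx = 2·1 + ½·7·1² = 5.5 cm; v ends 9 cm/s.
3–7 s: v starts 9 cm/s; Δx = 9·4 + ½·-8·4² = -28 cm; v ends -23 cm/s.
x(7) = 6 + Σ Δx = -22.5 cm.

-22.5 cm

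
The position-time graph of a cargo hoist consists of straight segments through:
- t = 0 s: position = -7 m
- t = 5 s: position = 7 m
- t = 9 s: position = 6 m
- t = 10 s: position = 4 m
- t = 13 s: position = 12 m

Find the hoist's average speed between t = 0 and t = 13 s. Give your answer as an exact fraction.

25/13 m/s

Average speed = (total path length)/(elapsed time); on a piecewise-linear x-t graph the path length is Σ|Δx|.
0–5 s: |Δx| = |7 − -7| = 14 m
5–9 s: |Δx| = |6 − 7| = 1 m
9–10 s: |Δx| = |4 − 6| = 2 m
10–13 s: |Δx| = |12 − 4| = 8 m
Total path = 25 m; average speed = 25/13 = 25/13 m/s.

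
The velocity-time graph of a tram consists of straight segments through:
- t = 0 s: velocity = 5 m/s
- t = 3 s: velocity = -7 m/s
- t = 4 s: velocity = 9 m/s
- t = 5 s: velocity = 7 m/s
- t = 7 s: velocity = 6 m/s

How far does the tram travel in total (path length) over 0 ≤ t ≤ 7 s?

34.3125 m

Total distance travelled is ∫|v| dt — sum the magnitudes of each area piece.
0–3 s: v = 0 at t = 1.25 s; triangle areas 3.125 + 6.125 = 9.25 m
3–4 s: v = 0 at t = 3.4375 s; triangle areas 1.53125 + 2.53125 = 4.0625 m
4–5 s: |½(9 + 7)(1)| = 8 m
5–7 s: |½(7 + 6)(2)| = 13 m
Total distance = 34.3125 m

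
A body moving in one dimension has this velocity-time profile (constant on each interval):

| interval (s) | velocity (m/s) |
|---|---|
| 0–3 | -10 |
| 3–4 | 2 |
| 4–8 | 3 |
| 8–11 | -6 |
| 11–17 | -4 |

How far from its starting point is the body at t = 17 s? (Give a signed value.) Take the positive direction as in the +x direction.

-58 m

Net displacement equals the area under the velocity-time graph (areas below the axis count negative).
0–3 s: -10 × 3 = -30 m
3–4 s: 2 × 1 = 2 m
4–8 s: 3 × 4 = 12 m
8–11 s: -6 × 3 = -18 m
11–17 s: -4 × 6 = -24 m
Net displacement = -58 m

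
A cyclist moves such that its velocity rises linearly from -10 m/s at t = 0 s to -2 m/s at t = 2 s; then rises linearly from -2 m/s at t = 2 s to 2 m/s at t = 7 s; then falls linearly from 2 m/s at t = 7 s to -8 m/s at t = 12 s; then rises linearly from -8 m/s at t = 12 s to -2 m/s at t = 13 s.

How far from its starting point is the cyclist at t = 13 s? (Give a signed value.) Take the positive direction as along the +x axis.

-32 m

Net displacement equals the area under the velocity-time graph (areas below the axis count negative).
0–2 s: ½(-10 + -2)(2) = -12 m
2–7 s: ½(-2 + 2)(5) = 0 m
7–12 s: ½(2 + -8)(5) = -15 m
12–13 s: ½(-8 + -2)(1) = -5 m
Net displacement = -32 m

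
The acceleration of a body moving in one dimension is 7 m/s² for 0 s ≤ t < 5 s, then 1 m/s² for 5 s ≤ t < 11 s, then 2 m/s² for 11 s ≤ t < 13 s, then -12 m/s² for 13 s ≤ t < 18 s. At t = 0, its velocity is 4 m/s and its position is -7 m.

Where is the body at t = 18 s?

On each constant-a segment, Δv = aΔt and Δx = v₀Δt + ½aΔt²; chain segment to segment.
0–5 s: v starts 4 m/s; Δx = 4·5 + ½·7·5² = 107.5 m; v ends 39 m/s.
5–11 s: v starts 39 m/s; Δx = 39·6 + ½·1·6² = 252 m; v ends 45 m/s.
11–13 s: v starts 45 m/s; Δx = 45·2 + ½·2·2² = 94 m; v ends 49 m/s.
13–18 s: v starts 49 m/s; Δx = 49·5 + ½·-12·5² = 95 m; v ends -11 m/s.
x(18) = -7 + Σ Δx = 541.5 m.

541.5 m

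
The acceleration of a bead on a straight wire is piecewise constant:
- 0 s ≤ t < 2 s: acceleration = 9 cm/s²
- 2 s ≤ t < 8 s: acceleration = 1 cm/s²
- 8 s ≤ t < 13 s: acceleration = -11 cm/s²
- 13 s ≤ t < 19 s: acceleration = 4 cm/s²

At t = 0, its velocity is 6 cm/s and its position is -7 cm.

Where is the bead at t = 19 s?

119.5 cm

On each constant-a segment, Δv = aΔt and Δx = v₀Δt + ½aΔt²; chain segment to segment.
0–2 s: v starts 6 cm/s; Δx = 6·2 + ½·9·2² = 30 cm; v ends 24 cm/s.
2–8 s: v starts 24 cm/s; Δx = 24·6 + ½·1·6² = 162 cm; v ends 30 cm/s.
8–13 s: v starts 30 cm/s; Δx = 30·5 + ½·-11·5² = 12.5 cm; v ends -25 cm/s.
13–19 s: v starts -25 cm/s; Δx = -25·6 + ½·4·6² = -78 cm; v ends -1 cm/s.
x(19) = -7 + Σ Δx = 119.5 cm.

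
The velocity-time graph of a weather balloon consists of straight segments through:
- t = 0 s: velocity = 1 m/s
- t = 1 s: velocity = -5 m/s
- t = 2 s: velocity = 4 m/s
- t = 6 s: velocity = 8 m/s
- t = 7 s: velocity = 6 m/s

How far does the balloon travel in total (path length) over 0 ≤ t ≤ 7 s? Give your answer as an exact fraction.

Total distance travelled is ∫|v| dt — sum the magnitudes of each area piece.
0–1 s: v = 0 at t = 1/6 s; triangle areas 1/12 + 25/12 = 13/6 m
1–2 s: v = 0 at t = 14/9 s; triangle areas 25/18 + 8/9 = 41/18 m
2–6 s: |½(4 + 8)(4)| = 24 m
6–7 s: |½(8 + 6)(1)| = 7 m
Total distance = 319/9 m

319/9 m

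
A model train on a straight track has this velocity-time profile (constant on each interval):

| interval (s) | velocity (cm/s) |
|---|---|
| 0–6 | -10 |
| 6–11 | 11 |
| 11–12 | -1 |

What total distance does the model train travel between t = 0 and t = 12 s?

Distance (not displacement) is the total path length: add the absolute areas under v-t.
0–6 s: |-10| × 6 = 60 cm
6–11 s: |11| × 5 = 55 cm
11–12 s: |-1| × 1 = 1 cm
Total distance = 116 cm

116 cm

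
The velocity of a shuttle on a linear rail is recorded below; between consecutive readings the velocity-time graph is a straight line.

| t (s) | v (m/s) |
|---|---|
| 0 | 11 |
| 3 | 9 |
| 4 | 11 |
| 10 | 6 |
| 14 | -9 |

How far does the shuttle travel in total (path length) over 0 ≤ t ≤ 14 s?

106.6 m

Distance (not displacement) is the total path length: add the absolute areas under v-t.
0–3 s: |½(11 + 9)(3)| = 30 m
3–4 s: |½(9 + 11)(1)| = 10 m
4–10 s: |½(11 + 6)(6)| = 51 m
10–14 s: v = 0 at t = 11.6 s; triangle areas 4.8 + 10.8 = 15.6 m
Total distance = 106.6 m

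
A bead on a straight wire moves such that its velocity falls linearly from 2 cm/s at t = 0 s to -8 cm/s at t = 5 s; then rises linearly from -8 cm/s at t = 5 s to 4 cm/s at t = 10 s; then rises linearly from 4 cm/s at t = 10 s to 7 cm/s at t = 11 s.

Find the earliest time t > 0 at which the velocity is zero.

t = 1 s

v changes sign on 0–5 s (from 2 to -8); the graph is linear there, so v = 0 at t = 0 + (-2)·(5 − 0)/(-8 − 2) = 1 s.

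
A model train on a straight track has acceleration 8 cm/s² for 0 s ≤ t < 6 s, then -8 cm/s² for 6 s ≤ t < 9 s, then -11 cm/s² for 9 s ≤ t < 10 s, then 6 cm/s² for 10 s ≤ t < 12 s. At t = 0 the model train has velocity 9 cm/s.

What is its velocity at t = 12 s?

34 cm/s

Δv equals the area under the a-t graph; then v = v₀ + Δv.
0–6 s: 8 × 6 = 48 cm/s
6–9 s: -8 × 3 = -24 cm/s
9–10 s: -11 × 1 = -11 cm/s
10–12 s: 6 × 2 = 12 cm/s
Δv = 25 cm/s, so v(12) = 9 + (25) = 34 cm/s.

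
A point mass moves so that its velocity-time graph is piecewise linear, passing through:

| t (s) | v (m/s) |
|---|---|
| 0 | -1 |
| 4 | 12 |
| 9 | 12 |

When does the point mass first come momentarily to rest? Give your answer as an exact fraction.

v changes sign on 0–4 s (from -1 to 12); the graph is linear there, so v = 0 at t = 0 + (1)·(4 − 0)/(12 − -1) = 4/13 s.

t = 4/13 s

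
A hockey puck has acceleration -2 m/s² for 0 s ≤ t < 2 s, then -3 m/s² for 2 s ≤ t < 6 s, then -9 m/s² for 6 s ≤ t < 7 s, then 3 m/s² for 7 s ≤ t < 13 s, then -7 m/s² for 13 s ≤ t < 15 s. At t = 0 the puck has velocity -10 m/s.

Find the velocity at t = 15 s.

-31 m/s

Δv equals the area under the a-t graph; then v = v₀ + Δv.
0–2 s: -2 × 2 = -4 m/s
2–6 s: -3 × 4 = -12 m/s
6–7 s: -9 × 1 = -9 m/s
7–13 s: 3 × 6 = 18 m/s
13–15 s: -7 × 2 = -14 m/s
Δv = -21 m/s, so v(15) = -10 + (-21) = -31 m/s.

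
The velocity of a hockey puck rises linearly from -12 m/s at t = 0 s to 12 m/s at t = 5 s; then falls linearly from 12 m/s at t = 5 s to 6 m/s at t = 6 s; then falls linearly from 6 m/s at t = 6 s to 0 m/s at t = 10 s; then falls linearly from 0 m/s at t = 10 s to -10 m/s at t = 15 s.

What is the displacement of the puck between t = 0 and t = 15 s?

Displacement is the signed area under the v-t curve.
0–5 s: ½(-12 + 12)(5) = 0 m
5–6 s: ½(12 + 6)(1) = 9 m
6–10 s: ½(6 + 0)(4) = 12 m
10–15 s: ½(0 + -10)(5) = -25 m
Net displacement = -4 m

-4 m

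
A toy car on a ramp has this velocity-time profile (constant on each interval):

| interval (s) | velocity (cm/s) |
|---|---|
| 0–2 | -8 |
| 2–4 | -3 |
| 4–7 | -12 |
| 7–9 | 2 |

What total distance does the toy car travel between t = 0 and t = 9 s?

Total distance travelled is ∫|v| dt — sum the magnitudes of each area piece.
0–2 s: |-8| × 2 = 16 cm
2–4 s: |-3| × 2 = 6 cm
4–7 s: |-12| × 3 = 36 cm
7–9 s: |2| × 2 = 4 cm
Total distance = 62 cm

62 cm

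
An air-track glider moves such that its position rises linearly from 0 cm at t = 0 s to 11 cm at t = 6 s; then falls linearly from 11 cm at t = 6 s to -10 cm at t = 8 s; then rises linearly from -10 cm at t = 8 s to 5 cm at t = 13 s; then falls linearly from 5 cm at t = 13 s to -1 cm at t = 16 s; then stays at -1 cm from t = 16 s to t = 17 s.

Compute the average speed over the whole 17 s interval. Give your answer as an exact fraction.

53/17 cm/s

Average speed = (total path length)/(elapsed time); on a piecewise-linear x-t graph the path length is Σ|Δx|.
0–6 s: |Δx| = |11 − 0| = 11 cm
6–8 s: |Δx| = |-10 − 11| = 21 cm
8–13 s: |Δx| = |5 − -10| = 15 cm
13–16 s: |Δx| = |-1 − 5| = 6 cm
16–17 s: |Δx| = |-1 − -1| = 0 cm
Total path = 53 cm; average speed = 53/17 = 53/17 cm/s.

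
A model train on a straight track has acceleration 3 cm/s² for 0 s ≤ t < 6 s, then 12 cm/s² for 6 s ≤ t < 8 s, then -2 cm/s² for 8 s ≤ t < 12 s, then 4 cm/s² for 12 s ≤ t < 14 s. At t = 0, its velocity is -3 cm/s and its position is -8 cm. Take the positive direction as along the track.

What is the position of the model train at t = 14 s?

292 cm

On each constant-a segment, Δv = aΔt and Δx = v₀Δt + ½aΔt²; chain segment to segment.
0–6 s: v starts -3 cm/s; Δx = -3·6 + ½·3·6² = 36 cm; v ends 15 cm/s.
6–8 s: v starts 15 cm/s; Δx = 15·2 + ½·12·2² = 54 cm; v ends 39 cm/s.
8–12 s: v starts 39 cm/s; Δx = 39·4 + ½·-2·4² = 140 cm; v ends 31 cm/s.
12–14 s: v starts 31 cm/s; Δx = 31·2 + ½·4·2² = 70 cm; v ends 39 cm/s.
x(14) = -8 + Σ Δx = 292 cm.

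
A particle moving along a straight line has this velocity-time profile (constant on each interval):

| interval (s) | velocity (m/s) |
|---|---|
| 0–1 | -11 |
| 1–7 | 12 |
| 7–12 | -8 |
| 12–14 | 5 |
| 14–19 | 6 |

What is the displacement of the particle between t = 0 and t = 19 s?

Net displacement equals the area under the velocity-time graph (areas below the axis count negative).
0–1 s: -11 × 1 = -11 m
1–7 s: 12 × 6 = 72 m
7–12 s: -8 × 5 = -40 m
12–14 s: 5 × 2 = 10 m
14–19 s: 6 × 5 = 30 m
Net displacement = 61 m

61 m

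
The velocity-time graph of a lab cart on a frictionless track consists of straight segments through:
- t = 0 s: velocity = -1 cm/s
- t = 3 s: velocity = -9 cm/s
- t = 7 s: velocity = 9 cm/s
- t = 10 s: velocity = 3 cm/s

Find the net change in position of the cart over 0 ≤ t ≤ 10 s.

3 cm

Displacement is the signed area under the v-t curve.
0–3 s: ½(-1 + -9)(3) = -15 cm
3–7 s: ½(-9 + 9)(4) = 0 cm
7–10 s: ½(9 + 3)(3) = 18 cm
Net displacement = 3 cm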